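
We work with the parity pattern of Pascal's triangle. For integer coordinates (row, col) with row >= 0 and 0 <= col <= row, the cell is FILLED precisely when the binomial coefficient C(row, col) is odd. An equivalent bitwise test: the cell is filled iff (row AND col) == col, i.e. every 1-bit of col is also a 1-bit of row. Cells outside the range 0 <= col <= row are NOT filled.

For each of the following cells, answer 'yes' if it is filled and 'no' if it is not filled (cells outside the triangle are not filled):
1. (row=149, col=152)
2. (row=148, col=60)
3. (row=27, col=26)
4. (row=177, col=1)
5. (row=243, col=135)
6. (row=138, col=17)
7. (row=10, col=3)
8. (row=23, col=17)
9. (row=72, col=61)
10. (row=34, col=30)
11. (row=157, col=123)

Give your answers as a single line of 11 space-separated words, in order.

(149,152): col outside [0, 149] -> not filled
(148,60): row=0b10010100, col=0b111100, row AND col = 0b10100 = 20; 20 != 60 -> empty
(27,26): row=0b11011, col=0b11010, row AND col = 0b11010 = 26; 26 == 26 -> filled
(177,1): row=0b10110001, col=0b1, row AND col = 0b1 = 1; 1 == 1 -> filled
(243,135): row=0b11110011, col=0b10000111, row AND col = 0b10000011 = 131; 131 != 135 -> empty
(138,17): row=0b10001010, col=0b10001, row AND col = 0b0 = 0; 0 != 17 -> empty
(10,3): row=0b1010, col=0b11, row AND col = 0b10 = 2; 2 != 3 -> empty
(23,17): row=0b10111, col=0b10001, row AND col = 0b10001 = 17; 17 == 17 -> filled
(72,61): row=0b1001000, col=0b111101, row AND col = 0b1000 = 8; 8 != 61 -> empty
(34,30): row=0b100010, col=0b11110, row AND col = 0b10 = 2; 2 != 30 -> empty
(157,123): row=0b10011101, col=0b1111011, row AND col = 0b11001 = 25; 25 != 123 -> empty

Answer: no no yes yes no no no yes no no no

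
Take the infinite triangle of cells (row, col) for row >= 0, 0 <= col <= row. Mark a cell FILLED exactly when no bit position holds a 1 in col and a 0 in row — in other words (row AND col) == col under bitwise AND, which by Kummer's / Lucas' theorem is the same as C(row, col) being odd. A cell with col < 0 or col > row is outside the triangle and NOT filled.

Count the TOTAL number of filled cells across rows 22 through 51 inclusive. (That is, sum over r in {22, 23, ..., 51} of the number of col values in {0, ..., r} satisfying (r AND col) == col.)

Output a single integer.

r22=10110 pc3: +8 =8
r23=10111 pc4: +16 =24
r24=11000 pc2: +4 =28
r25=11001 pc3: +8 =36
r26=11010 pc3: +8 =44
r27=11011 pc4: +16 =60
r28=11100 pc3: +8 =68
r29=11101 pc4: +16 =84
r30=11110 pc4: +16 =100
r31=11111 pc5: +32 =132
r32=100000 pc1: +2 =134
r33=100001 pc2: +4 =138
r34=100010 pc2: +4 =142
r35=100011 pc3: +8 =150
r36=100100 pc2: +4 =154
r37=100101 pc3: +8 =162
r38=100110 pc3: +8 =170
r39=100111 pc4: +16 =186
r40=101000 pc2: +4 =190
r41=101001 pc3: +8 =198
r42=101010 pc3: +8 =206
r43=101011 pc4: +16 =222
r44=101100 pc3: +8 =230
r45=101101 pc4: +16 =246
r46=101110 pc4: +16 =262
r47=101111 pc5: +32 =294
r48=110000 pc2: +4 =298
r49=110001 pc3: +8 =306
r50=110010 pc3: +8 =314
r51=110011 pc4: +16 =330

Answer: 330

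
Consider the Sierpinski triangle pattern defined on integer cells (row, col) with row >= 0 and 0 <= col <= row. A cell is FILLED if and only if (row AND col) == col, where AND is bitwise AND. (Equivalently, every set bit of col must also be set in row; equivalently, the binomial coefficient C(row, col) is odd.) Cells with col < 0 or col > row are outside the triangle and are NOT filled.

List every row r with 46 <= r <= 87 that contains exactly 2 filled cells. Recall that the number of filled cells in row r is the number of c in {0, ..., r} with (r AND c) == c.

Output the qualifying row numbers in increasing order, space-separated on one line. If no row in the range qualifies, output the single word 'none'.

Answer: 64

Derivation:
Row r has 2^popcount(r) filled cells, so we need popcount(r) = log2(2) = 1.
Scan r = 46..87 and keep those with exactly 1 one-bits:
r=46=101110 popcount=4 -> skip
r=47=101111 popcount=5 -> skip
r=48=110000 popcount=2 -> skip
r=49=110001 popcount=3 -> skip
r=50=110010 popcount=3 -> skip
r=51=110011 popcount=4 -> skip
r=52=110100 popcount=3 -> skip
r=53=110101 popcount=4 -> skip
r=54=110110 popcount=4 -> skip
r=55=110111 popcount=5 -> skip
r=56=111000 popcount=3 -> skip
r=57=111001 popcount=4 -> skip
r=58=111010 popcount=4 -> skip
r=59=111011 popcount=5 -> skip
r=60=111100 popcount=4 -> skip
r=61=111101 popcount=5 -> skip
r=62=111110 popcount=5 -> skip
r=63=111111 popcount=6 -> skip
r=64=1000000 popcount=1 -> KEEP
r=65=1000001 popcount=2 -> skip
r=66=1000010 popcount=2 -> skip
r=67=1000011 popcount=3 -> skip
r=68=1000100 popcount=2 -> skip
r=69=1000101 popcount=3 -> skip
r=70=1000110 popcount=3 -> skip
r=71=1000111 popcount=4 -> skip
r=72=1001000 popcount=2 -> skip
r=73=1001001 popcount=3 -> skip
r=74=1001010 popcount=3 -> skip
r=75=1001011 popcount=4 -> skip
r=76=1001100 popcount=3 -> skip
r=77=1001101 popcount=4 -> skip
r=78=1001110 popcount=4 -> skip
r=79=1001111 popcount=5 -> skip
r=80=1010000 popcount=2 -> skip
r=81=1010001 popcount=3 -> skip
r=82=1010010 popcount=3 -> skip
r=83=1010011 popcount=4 -> skip
r=84=1010100 popcount=3 -> skip
r=85=1010101 popcount=4 -> skip
r=86=1010110 popcount=4 -> skip
r=87=1010111 popcount=5 -> skip
Kept rows: 64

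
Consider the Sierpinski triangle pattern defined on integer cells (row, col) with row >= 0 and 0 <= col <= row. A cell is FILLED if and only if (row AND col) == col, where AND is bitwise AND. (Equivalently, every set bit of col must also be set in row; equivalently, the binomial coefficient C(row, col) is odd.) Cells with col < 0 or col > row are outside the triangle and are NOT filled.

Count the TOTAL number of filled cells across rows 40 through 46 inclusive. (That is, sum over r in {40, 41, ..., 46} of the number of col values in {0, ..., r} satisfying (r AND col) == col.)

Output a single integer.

Answer: 76

Derivation:
r40=101000 pc2: +4 =4
r41=101001 pc3: +8 =12
r42=101010 pc3: +8 =20
r43=101011 pc4: +16 =36
r44=101100 pc3: +8 =44
r45=101101 pc4: +16 =60
r46=101110 pc4: +16 =76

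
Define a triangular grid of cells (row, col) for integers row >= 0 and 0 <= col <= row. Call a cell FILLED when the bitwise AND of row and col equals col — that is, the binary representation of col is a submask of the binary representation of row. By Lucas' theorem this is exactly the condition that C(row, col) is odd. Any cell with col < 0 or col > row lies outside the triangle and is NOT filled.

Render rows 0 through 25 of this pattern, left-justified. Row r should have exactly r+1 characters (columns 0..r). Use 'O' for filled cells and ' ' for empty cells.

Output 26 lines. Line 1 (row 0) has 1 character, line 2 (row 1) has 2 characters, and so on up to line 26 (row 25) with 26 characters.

Answer: O
OO
O O
OOOO
O   O
OO  OO
O O O O
OOOOOOOO
O       O
OO      OO
O O     O O
OOOO    OOOO
O   O   O   O
OO  OO  OO  OO
O O O O O O O O
OOOOOOOOOOOOOOOO
O               O
OO              OO
O O             O O
OOOO            OOOO
O   O           O   O
OO  OO          OO  OO
O O O O         O O O O
OOOOOOOO        OOOOOOOO
O       O       O       O
OO      OO      OO      OO

Derivation:
r0=0: O
r1=1: OO
r2=10: O O
r3=11: OOOO
r4=100: O   O
r5=101: OO  OO
r6=110: O O O O
r7=111: OOOOOOOO
r8=1000: O       O
r9=1001: OO      OO
r10=1010: O O     O O
r11=1011: OOOO    OOOO
r12=1100: O   O   O   O
r13=1101: OO  OO  OO  OO
r14=1110: O O O O O O O O
r15=1111: OOOOOOOOOOOOOOOO
r16=10000: O               O
r17=10001: OO              OO
r18=10010: O O             O O
r19=10011: OOOO            OOOO
r20=10100: O   O           O   O
r21=10101: OO  OO          OO  OO
r22=10110: O O O O         O O O O
r23=10111: OOOOOOOO        OOOOOOOO
r24=11000: O       O       O       O
r25=11001: OO      OO      OO      OO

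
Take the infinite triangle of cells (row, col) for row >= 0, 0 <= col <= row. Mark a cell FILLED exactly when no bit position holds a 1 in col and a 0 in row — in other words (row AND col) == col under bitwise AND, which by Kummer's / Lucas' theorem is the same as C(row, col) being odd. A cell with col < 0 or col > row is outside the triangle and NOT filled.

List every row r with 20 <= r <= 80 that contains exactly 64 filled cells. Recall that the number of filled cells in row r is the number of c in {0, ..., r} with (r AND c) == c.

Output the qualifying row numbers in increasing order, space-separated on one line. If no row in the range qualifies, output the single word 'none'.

Answer: 63

Derivation:
Row r has 2^popcount(r) filled cells, so we need popcount(r) = log2(64) = 6.
Scan r = 20..80 and keep those with exactly 6 one-bits:
r=20=10100 popcount=2 -> skip
r=21=10101 popcount=3 -> skip
r=22=10110 popcount=3 -> skip
r=23=10111 popcount=4 -> skip
r=24=11000 popcount=2 -> skip
r=25=11001 popcount=3 -> skip
r=26=11010 popcount=3 -> skip
r=27=11011 popcount=4 -> skip
r=28=11100 popcount=3 -> skip
r=29=11101 popcount=4 -> skip
r=30=11110 popcount=4 -> skip
r=31=11111 popcount=5 -> skip
r=32=100000 popcount=1 -> skip
r=33=100001 popcount=2 -> skip
r=34=100010 popcount=2 -> skip
r=35=100011 popcount=3 -> skip
r=36=100100 popcount=2 -> skip
r=37=100101 popcount=3 -> skip
r=38=100110 popcount=3 -> skip
r=39=100111 popcount=4 -> skip
r=40=101000 popcount=2 -> skip
r=41=101001 popcount=3 -> skip
r=42=101010 popcount=3 -> skip
r=43=101011 popcount=4 -> skip
r=44=101100 popcount=3 -> skip
r=45=101101 popcount=4 -> skip
r=46=101110 popcount=4 -> skip
r=47=101111 popcount=5 -> skip
r=48=110000 popcount=2 -> skip
r=49=110001 popcount=3 -> skip
r=50=110010 popcount=3 -> skip
r=51=110011 popcount=4 -> skip
r=52=110100 popcount=3 -> skip
r=53=110101 popcount=4 -> skip
r=54=110110 popcount=4 -> skip
r=55=110111 popcount=5 -> skip
r=56=111000 popcount=3 -> skip
r=57=111001 popcount=4 -> skip
r=58=111010 popcount=4 -> skip
r=59=111011 popcount=5 -> skip
r=60=111100 popcount=4 -> skip
r=61=111101 popcount=5 -> skip
r=62=111110 popcount=5 -> skip
r=63=111111 popcount=6 -> KEEP
r=64=1000000 popcount=1 -> skip
r=65=1000001 popcount=2 -> skip
r=66=1000010 popcount=2 -> skip
r=67=1000011 popcount=3 -> skip
r=68=1000100 popcount=2 -> skip
r=69=1000101 popcount=3 -> skip
r=70=1000110 popcount=3 -> skip
r=71=1000111 popcount=4 -> skip
r=72=1001000 popcount=2 -> skip
r=73=1001001 popcount=3 -> skip
r=74=1001010 popcount=3 -> skip
r=75=1001011 popcount=4 -> skip
r=76=1001100 popcount=3 -> skip
r=77=1001101 popcount=4 -> skip
r=78=1001110 popcount=4 -> skip
r=79=1001111 popcount=5 -> skip
r=80=1010000 popcount=2 -> skip
Kept rows: 63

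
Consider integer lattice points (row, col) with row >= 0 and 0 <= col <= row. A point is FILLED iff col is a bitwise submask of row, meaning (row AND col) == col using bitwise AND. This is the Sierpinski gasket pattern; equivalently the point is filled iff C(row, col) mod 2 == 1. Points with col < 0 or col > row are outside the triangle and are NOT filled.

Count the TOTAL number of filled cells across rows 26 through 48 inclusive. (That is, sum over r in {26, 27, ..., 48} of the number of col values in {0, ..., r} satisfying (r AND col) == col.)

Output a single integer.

Answer: 262

Derivation:
r26=11010 pc3: +8 =8
r27=11011 pc4: +16 =24
r28=11100 pc3: +8 =32
r29=11101 pc4: +16 =48
r30=11110 pc4: +16 =64
r31=11111 pc5: +32 =96
r32=100000 pc1: +2 =98
r33=100001 pc2: +4 =102
r34=100010 pc2: +4 =106
r35=100011 pc3: +8 =114
r36=100100 pc2: +4 =118
r37=100101 pc3: +8 =126
r38=100110 pc3: +8 =134
r39=100111 pc4: +16 =150
r40=101000 pc2: +4 =154
r41=101001 pc3: +8 =162
r42=101010 pc3: +8 =170
r43=101011 pc4: +16 =186
r44=101100 pc3: +8 =194
r45=101101 pc4: +16 =210
r46=101110 pc4: +16 =226
r47=101111 pc5: +32 =258
r48=110000 pc2: +4 =262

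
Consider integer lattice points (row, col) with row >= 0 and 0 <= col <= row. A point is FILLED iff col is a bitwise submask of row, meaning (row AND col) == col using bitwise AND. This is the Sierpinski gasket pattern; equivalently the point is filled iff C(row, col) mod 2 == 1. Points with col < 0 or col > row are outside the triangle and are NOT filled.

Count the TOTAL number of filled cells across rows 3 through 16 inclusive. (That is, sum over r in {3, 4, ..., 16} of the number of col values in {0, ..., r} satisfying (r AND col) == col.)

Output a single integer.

Answer: 78

Derivation:
r3=11 pc2: +4 =4
r4=100 pc1: +2 =6
r5=101 pc2: +4 =10
r6=110 pc2: +4 =14
r7=111 pc3: +8 =22
r8=1000 pc1: +2 =24
r9=1001 pc2: +4 =28
r10=1010 pc2: +4 =32
r11=1011 pc3: +8 =40
r12=1100 pc2: +4 =44
r13=1101 pc3: +8 =52
r14=1110 pc3: +8 =60
r15=1111 pc4: +16 =76
r16=10000 pc1: +2 =78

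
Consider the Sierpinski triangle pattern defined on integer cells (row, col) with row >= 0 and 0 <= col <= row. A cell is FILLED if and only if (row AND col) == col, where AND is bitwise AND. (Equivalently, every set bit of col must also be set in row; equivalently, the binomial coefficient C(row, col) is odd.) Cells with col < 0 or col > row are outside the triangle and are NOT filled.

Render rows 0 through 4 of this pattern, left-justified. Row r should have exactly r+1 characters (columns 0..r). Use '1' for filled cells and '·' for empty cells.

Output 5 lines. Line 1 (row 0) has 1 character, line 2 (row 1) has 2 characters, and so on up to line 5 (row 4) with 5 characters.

r0=0: 1
r1=1: 11
r2=10: 1·1
r3=11: 1111
r4=100: 1···1

Answer: 1
11
1·1
1111
1···1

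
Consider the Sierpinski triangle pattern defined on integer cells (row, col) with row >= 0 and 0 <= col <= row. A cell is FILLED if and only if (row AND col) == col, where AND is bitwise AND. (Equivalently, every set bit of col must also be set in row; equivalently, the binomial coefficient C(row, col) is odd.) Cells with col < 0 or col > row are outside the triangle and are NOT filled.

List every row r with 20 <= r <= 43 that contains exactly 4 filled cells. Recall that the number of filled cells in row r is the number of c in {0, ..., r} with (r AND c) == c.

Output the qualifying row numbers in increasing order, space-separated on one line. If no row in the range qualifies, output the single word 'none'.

Row r has 2^popcount(r) filled cells, so we need popcount(r) = log2(4) = 2.
Scan r = 20..43 and keep those with exactly 2 one-bits:
r=20=10100 popcount=2 -> KEEP
r=21=10101 popcount=3 -> skip
r=22=10110 popcount=3 -> skip
r=23=10111 popcount=4 -> skip
r=24=11000 popcount=2 -> KEEP
r=25=11001 popcount=3 -> skip
r=26=11010 popcount=3 -> skip
r=27=11011 popcount=4 -> skip
r=28=11100 popcount=3 -> skip
r=29=11101 popcount=4 -> skip
r=30=11110 popcount=4 -> skip
r=31=11111 popcount=5 -> skip
r=32=100000 popcount=1 -> skip
r=33=100001 popcount=2 -> KEEP
r=34=100010 popcount=2 -> KEEP
r=35=100011 popcount=3 -> skip
r=36=100100 popcount=2 -> KEEP
r=37=100101 popcount=3 -> skip
r=38=100110 popcount=3 -> skip
r=39=100111 popcount=4 -> skip
r=40=101000 popcount=2 -> KEEP
r=41=101001 popcount=3 -> skip
r=42=101010 popcount=3 -> skip
r=43=101011 popcount=4 -> skip
Kept rows: 20 24 33 34 36 40

Answer: 20 24 33 34 36 40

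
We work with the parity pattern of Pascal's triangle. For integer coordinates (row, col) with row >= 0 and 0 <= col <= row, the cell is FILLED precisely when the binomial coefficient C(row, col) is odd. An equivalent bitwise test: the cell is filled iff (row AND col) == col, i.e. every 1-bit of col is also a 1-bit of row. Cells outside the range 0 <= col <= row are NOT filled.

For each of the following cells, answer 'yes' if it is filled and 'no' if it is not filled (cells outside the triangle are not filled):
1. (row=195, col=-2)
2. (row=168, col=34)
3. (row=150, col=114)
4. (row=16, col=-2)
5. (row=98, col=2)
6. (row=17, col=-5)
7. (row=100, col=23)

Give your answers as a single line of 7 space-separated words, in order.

Answer: no no no no yes no no

Derivation:
(195,-2): col outside [0, 195] -> not filled
(168,34): row=0b10101000, col=0b100010, row AND col = 0b100000 = 32; 32 != 34 -> empty
(150,114): row=0b10010110, col=0b1110010, row AND col = 0b10010 = 18; 18 != 114 -> empty
(16,-2): col outside [0, 16] -> not filled
(98,2): row=0b1100010, col=0b10, row AND col = 0b10 = 2; 2 == 2 -> filled
(17,-5): col outside [0, 17] -> not filled
(100,23): row=0b1100100, col=0b10111, row AND col = 0b100 = 4; 4 != 23 -> empty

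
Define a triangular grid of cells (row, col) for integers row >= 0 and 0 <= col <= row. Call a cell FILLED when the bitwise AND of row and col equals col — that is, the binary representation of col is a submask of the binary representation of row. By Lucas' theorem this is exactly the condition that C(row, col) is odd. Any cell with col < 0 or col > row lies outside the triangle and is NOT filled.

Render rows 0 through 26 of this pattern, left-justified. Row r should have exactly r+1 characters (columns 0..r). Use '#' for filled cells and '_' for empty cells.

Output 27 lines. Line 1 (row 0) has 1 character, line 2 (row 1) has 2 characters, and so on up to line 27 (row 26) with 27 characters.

r0=0: #
r1=1: ##
r2=10: #_#
r3=11: ####
r4=100: #___#
r5=101: ##__##
r6=110: #_#_#_#
r7=111: ########
r8=1000: #_______#
r9=1001: ##______##
r10=1010: #_#_____#_#
r11=1011: ####____####
r12=1100: #___#___#___#
r13=1101: ##__##__##__##
r14=1110: #_#_#_#_#_#_#_#
r15=1111: ################
r16=10000: #_______________#
r17=10001: ##______________##
r18=10010: #_#_____________#_#
r19=10011: ####____________####
r20=10100: #___#___________#___#
r21=10101: ##__##__________##__##
r22=10110: #_#_#_#_________#_#_#_#
r23=10111: ########________########
r24=11000: #_______#_______#_______#
r25=11001: ##______##______##______##
r26=11010: #_#_____#_#_____#_#_____#_#

Answer: #
##
#_#
####
#___#
##__##
#_#_#_#
########
#_______#
##______##
#_#_____#_#
####____####
#___#___#___#
##__##__##__##
#_#_#_#_#_#_#_#
################
#_______________#
##______________##
#_#_____________#_#
####____________####
#___#___________#___#
##__##__________##__##
#_#_#_#_________#_#_#_#
########________########
#_______#_______#_______#
##______##______##______##
#_#_____#_#_____#_#_____#_#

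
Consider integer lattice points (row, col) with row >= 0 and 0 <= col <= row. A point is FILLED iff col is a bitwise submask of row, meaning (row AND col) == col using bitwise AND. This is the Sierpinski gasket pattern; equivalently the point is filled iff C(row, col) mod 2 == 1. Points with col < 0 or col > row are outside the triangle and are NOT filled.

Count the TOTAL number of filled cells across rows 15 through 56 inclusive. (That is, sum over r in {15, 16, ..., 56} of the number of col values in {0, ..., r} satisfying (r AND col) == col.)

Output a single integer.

r15=1111 pc4: +16 =16
r16=10000 pc1: +2 =18
r17=10001 pc2: +4 =22
r18=10010 pc2: +4 =26
r19=10011 pc3: +8 =34
r20=10100 pc2: +4 =38
r21=10101 pc3: +8 =46
r22=10110 pc3: +8 =54
r23=10111 pc4: +16 =70
r24=11000 pc2: +4 =74
r25=11001 pc3: +8 =82
r26=11010 pc3: +8 =90
r27=11011 pc4: +16 =106
r28=11100 pc3: +8 =114
r29=11101 pc4: +16 =130
r30=11110 pc4: +16 =146
r31=11111 pc5: +32 =178
r32=100000 pc1: +2 =180
r33=100001 pc2: +4 =184
r34=100010 pc2: +4 =188
r35=100011 pc3: +8 =196
r36=100100 pc2: +4 =200
r37=100101 pc3: +8 =208
r38=100110 pc3: +8 =216
r39=100111 pc4: +16 =232
r40=101000 pc2: +4 =236
r41=101001 pc3: +8 =244
r42=101010 pc3: +8 =252
r43=101011 pc4: +16 =268
r44=101100 pc3: +8 =276
r45=101101 pc4: +16 =292
r46=101110 pc4: +16 =308
r47=101111 pc5: +32 =340
r48=110000 pc2: +4 =344
r49=110001 pc3: +8 =352
r50=110010 pc3: +8 =360
r51=110011 pc4: +16 =376
r52=110100 pc3: +8 =384
r53=110101 pc4: +16 =400
r54=110110 pc4: +16 =416
r55=110111 pc5: +32 =448
r56=111000 pc3: +8 =456

Answer: 456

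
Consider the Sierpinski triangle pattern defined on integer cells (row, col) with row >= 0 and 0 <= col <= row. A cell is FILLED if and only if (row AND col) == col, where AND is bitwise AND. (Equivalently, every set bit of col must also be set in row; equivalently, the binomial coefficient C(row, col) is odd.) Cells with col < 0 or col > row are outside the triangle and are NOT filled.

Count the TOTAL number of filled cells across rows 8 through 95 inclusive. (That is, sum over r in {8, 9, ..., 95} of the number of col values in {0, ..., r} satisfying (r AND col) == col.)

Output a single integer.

r8=1000 pc1: +2 =2
r9=1001 pc2: +4 =6
r10=1010 pc2: +4 =10
r11=1011 pc3: +8 =18
r12=1100 pc2: +4 =22
r13=1101 pc3: +8 =30
r14=1110 pc3: +8 =38
r15=1111 pc4: +16 =54
r16=10000 pc1: +2 =56
r17=10001 pc2: +4 =60
r18=10010 pc2: +4 =64
r19=10011 pc3: +8 =72
r20=10100 pc2: +4 =76
r21=10101 pc3: +8 =84
r22=10110 pc3: +8 =92
r23=10111 pc4: +16 =108
r24=11000 pc2: +4 =112
r25=11001 pc3: +8 =120
r26=11010 pc3: +8 =128
r27=11011 pc4: +16 =144
r28=11100 pc3: +8 =152
r29=11101 pc4: +16 =168
r30=11110 pc4: +16 =184
r31=11111 pc5: +32 =216
r32=100000 pc1: +2 =218
r33=100001 pc2: +4 =222
r34=100010 pc2: +4 =226
r35=100011 pc3: +8 =234
r36=100100 pc2: +4 =238
r37=100101 pc3: +8 =246
r38=100110 pc3: +8 =254
r39=100111 pc4: +16 =270
r40=101000 pc2: +4 =274
r41=101001 pc3: +8 =282
r42=101010 pc3: +8 =290
r43=101011 pc4: +16 =306
r44=101100 pc3: +8 =314
r45=101101 pc4: +16 =330
r46=101110 pc4: +16 =346
r47=101111 pc5: +32 =378
r48=110000 pc2: +4 =382
r49=110001 pc3: +8 =390
r50=110010 pc3: +8 =398
r51=110011 pc4: +16 =414
r52=110100 pc3: +8 =422
r53=110101 pc4: +16 =438
r54=110110 pc4: +16 =454
r55=110111 pc5: +32 =486
r56=111000 pc3: +8 =494
r57=111001 pc4: +16 =510
r58=111010 pc4: +16 =526
r59=111011 pc5: +32 =558
r60=111100 pc4: +16 =574
r61=111101 pc5: +32 =606
r62=111110 pc5: +32 =638
r63=111111 pc6: +64 =702
r64=1000000 pc1: +2 =704
r65=1000001 pc2: +4 =708
r66=1000010 pc2: +4 =712
r67=1000011 pc3: +8 =720
r68=1000100 pc2: +4 =724
r69=1000101 pc3: +8 =732
r70=1000110 pc3: +8 =740
r71=1000111 pc4: +16 =756
r72=1001000 pc2: +4 =760
r73=1001001 pc3: +8 =768
r74=1001010 pc3: +8 =776
r75=1001011 pc4: +16 =792
r76=1001100 pc3: +8 =800
r77=1001101 pc4: +16 =816
r78=1001110 pc4: +16 =832
r79=1001111 pc5: +32 =864
r80=1010000 pc2: +4 =868
r81=1010001 pc3: +8 =876
r82=1010010 pc3: +8 =884
r83=1010011 pc4: +16 =900
r84=1010100 pc3: +8 =908
r85=1010101 pc4: +16 =924
r86=1010110 pc4: +16 =940
r87=1010111 pc5: +32 =972
r88=1011000 pc3: +8 =980
r89=1011001 pc4: +16 =996
r90=1011010 pc4: +16 =1012
r91=1011011 pc5: +32 =1044
r92=1011100 pc4: +16 =1060
r93=1011101 pc5: +32 =1092
r94=1011110 pc5: +32 =1124
r95=1011111 pc6: +64 =1188

Answer: 1188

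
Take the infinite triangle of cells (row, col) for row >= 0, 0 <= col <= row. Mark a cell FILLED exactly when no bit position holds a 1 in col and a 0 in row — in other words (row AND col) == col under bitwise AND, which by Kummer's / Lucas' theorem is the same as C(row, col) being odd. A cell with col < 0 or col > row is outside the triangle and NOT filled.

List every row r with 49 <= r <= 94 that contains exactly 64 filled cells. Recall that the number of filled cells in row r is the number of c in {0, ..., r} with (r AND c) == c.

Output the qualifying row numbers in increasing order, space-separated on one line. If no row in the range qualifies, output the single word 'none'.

Row r has 2^popcount(r) filled cells, so we need popcount(r) = log2(64) = 6.
Scan r = 49..94 and keep those with exactly 6 one-bits:
r=49=110001 popcount=3 -> skip
r=50=110010 popcount=3 -> skip
r=51=110011 popcount=4 -> skip
r=52=110100 popcount=3 -> skip
r=53=110101 popcount=4 -> skip
r=54=110110 popcount=4 -> skip
r=55=110111 popcount=5 -> skip
r=56=111000 popcount=3 -> skip
r=57=111001 popcount=4 -> skip
r=58=111010 popcount=4 -> skip
r=59=111011 popcount=5 -> skip
r=60=111100 popcount=4 -> skip
r=61=111101 popcount=5 -> skip
r=62=111110 popcount=5 -> skip
r=63=111111 popcount=6 -> KEEP
r=64=1000000 popcount=1 -> skip
r=65=1000001 popcount=2 -> skip
r=66=1000010 popcount=2 -> skip
r=67=1000011 popcount=3 -> skip
r=68=1000100 popcount=2 -> skip
r=69=1000101 popcount=3 -> skip
r=70=1000110 popcount=3 -> skip
r=71=1000111 popcount=4 -> skip
r=72=1001000 popcount=2 -> skip
r=73=1001001 popcount=3 -> skip
r=74=1001010 popcount=3 -> skip
r=75=1001011 popcount=4 -> skip
r=76=1001100 popcount=3 -> skip
r=77=1001101 popcount=4 -> skip
r=78=1001110 popcount=4 -> skip
r=79=1001111 popcount=5 -> skip
r=80=1010000 popcount=2 -> skip
r=81=1010001 popcount=3 -> skip
r=82=1010010 popcount=3 -> skip
r=83=1010011 popcount=4 -> skip
r=84=1010100 popcount=3 -> skip
r=85=1010101 popcount=4 -> skip
r=86=1010110 popcount=4 -> skip
r=87=1010111 popcount=5 -> skip
r=88=1011000 popcount=3 -> skip
r=89=1011001 popcount=4 -> skip
r=90=1011010 popcount=4 -> skip
r=91=1011011 popcount=5 -> skip
r=92=1011100 popcount=4 -> skip
r=93=1011101 popcount=5 -> skip
r=94=1011110 popcount=5 -> skip
Kept rows: 63

Answer: 63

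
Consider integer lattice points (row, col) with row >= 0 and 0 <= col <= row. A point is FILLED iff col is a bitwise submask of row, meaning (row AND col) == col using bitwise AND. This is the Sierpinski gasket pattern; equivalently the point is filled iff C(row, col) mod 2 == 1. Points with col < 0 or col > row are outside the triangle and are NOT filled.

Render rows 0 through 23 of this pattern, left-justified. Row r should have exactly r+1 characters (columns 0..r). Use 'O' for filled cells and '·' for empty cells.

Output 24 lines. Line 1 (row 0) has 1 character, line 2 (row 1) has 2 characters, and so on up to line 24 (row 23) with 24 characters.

Answer: O
OO
O·O
OOOO
O···O
OO··OO
O·O·O·O
OOOOOOOO
O·······O
OO······OO
O·O·····O·O
OOOO····OOOO
O···O···O···O
OO··OO··OO··OO
O·O·O·O·O·O·O·O
OOOOOOOOOOOOOOOO
O···············O
OO··············OO
O·O·············O·O
OOOO············OOOO
O···O···········O···O
OO··OO··········OO··OO
O·O·O·O·········O·O·O·O
OOOOOOOO········OOOOOOOO

Derivation:
r0=0: O
r1=1: OO
r2=10: O·O
r3=11: OOOO
r4=100: O···O
r5=101: OO··OO
r6=110: O·O·O·O
r7=111: OOOOOOOO
r8=1000: O·······O
r9=1001: OO······OO
r10=1010: O·O·····O·O
r11=1011: OOOO····OOOO
r12=1100: O···O···O···O
r13=1101: OO··OO··OO··OO
r14=1110: O·O·O·O·O·O·O·O
r15=1111: OOOOOOOOOOOOOOOO
r16=10000: O···············O
r17=10001: OO··············OO
r18=10010: O·O·············O·O
r19=10011: OOOO············OOOO
r20=10100: O···O···········O···O
r21=10101: OO··OO··········OO··OO
r22=10110: O·O·O·O·········O·O·O·O
r23=10111: OOOOOOOO········OOOOOOOO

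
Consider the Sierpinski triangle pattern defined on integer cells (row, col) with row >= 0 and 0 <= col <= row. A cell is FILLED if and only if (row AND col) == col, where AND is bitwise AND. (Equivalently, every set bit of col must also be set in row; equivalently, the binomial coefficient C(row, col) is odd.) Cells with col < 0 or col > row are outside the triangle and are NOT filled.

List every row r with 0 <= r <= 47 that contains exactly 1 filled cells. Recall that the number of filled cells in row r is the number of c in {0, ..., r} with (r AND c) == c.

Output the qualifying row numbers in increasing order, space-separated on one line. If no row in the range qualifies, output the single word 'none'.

Row r has 2^popcount(r) filled cells, so we need popcount(r) = log2(1) = 0.
Scan r = 0..47 and keep those with exactly 0 one-bits:
r=0=0 popcount=0 -> KEEP
r=1=1 popcount=1 -> skip
r=2=10 popcount=1 -> skip
r=3=11 popcount=2 -> skip
r=4=100 popcount=1 -> skip
r=5=101 popcount=2 -> skip
r=6=110 popcount=2 -> skip
r=7=111 popcount=3 -> skip
r=8=1000 popcount=1 -> skip
r=9=1001 popcount=2 -> skip
r=10=1010 popcount=2 -> skip
r=11=1011 popcount=3 -> skip
r=12=1100 popcount=2 -> skip
r=13=1101 popcount=3 -> skip
r=14=1110 popcount=3 -> skip
r=15=1111 popcount=4 -> skip
r=16=10000 popcount=1 -> skip
r=17=10001 popcount=2 -> skip
r=18=10010 popcount=2 -> skip
r=19=10011 popcount=3 -> skip
r=20=10100 popcount=2 -> skip
r=21=10101 popcount=3 -> skip
r=22=10110 popcount=3 -> skip
r=23=10111 popcount=4 -> skip
r=24=11000 popcount=2 -> skip
r=25=11001 popcount=3 -> skip
r=26=11010 popcount=3 -> skip
r=27=11011 popcount=4 -> skip
r=28=11100 popcount=3 -> skip
r=29=11101 popcount=4 -> skip
r=30=11110 popcount=4 -> skip
r=31=11111 popcount=5 -> skip
r=32=100000 popcount=1 -> skip
r=33=100001 popcount=2 -> skip
r=34=100010 popcount=2 -> skip
r=35=100011 popcount=3 -> skip
r=36=100100 popcount=2 -> skip
r=37=100101 popcount=3 -> skip
r=38=100110 popcount=3 -> skip
r=39=100111 popcount=4 -> skip
r=40=101000 popcount=2 -> skip
r=41=101001 popcount=3 -> skip
r=42=101010 popcount=3 -> skip
r=43=101011 popcount=4 -> skip
r=44=101100 popcount=3 -> skip
r=45=101101 popcount=4 -> skip
r=46=101110 popcount=4 -> skip
r=47=101111 popcount=5 -> skip
Kept rows: 0

Answer: 0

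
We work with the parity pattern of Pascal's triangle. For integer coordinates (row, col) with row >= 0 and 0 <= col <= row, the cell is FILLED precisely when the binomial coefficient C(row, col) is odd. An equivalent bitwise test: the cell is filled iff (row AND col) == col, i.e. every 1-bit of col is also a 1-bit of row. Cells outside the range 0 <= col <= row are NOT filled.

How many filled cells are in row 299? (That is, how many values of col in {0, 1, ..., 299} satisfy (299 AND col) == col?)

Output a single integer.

Answer: 32

Derivation:
299 in binary = 100101011
popcount(299) = number of 1-bits in 100101011 = 5
A col c satisfies (299 AND c) == c iff every set bit of c is also set in 299; each of the 5 set bits of 299 can independently be on or off in c.
count = 2^5 = 32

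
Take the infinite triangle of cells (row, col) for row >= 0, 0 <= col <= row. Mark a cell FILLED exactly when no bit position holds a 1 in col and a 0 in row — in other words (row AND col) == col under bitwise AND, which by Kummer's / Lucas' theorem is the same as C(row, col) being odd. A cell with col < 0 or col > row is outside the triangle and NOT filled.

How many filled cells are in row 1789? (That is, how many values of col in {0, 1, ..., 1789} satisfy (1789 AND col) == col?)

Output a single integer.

1789 in binary = 11011111101
popcount(1789) = number of 1-bits in 11011111101 = 9
A col c satisfies (1789 AND c) == c iff every set bit of c is also set in 1789; each of the 9 set bits of 1789 can independently be on or off in c.
count = 2^9 = 512

Answer: 512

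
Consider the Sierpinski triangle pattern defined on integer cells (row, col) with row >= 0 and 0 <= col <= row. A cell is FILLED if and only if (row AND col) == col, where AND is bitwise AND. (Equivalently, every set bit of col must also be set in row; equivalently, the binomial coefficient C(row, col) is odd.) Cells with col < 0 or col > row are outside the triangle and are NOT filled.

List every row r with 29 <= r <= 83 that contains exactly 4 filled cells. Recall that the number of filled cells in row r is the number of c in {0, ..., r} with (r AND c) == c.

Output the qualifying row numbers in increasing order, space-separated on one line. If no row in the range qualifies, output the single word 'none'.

Row r has 2^popcount(r) filled cells, so we need popcount(r) = log2(4) = 2.
Scan r = 29..83 and keep those with exactly 2 one-bits:
r=29=11101 popcount=4 -> skip
r=30=11110 popcount=4 -> skip
r=31=11111 popcount=5 -> skip
r=32=100000 popcount=1 -> skip
r=33=100001 popcount=2 -> KEEP
r=34=100010 popcount=2 -> KEEP
r=35=100011 popcount=3 -> skip
r=36=100100 popcount=2 -> KEEP
r=37=100101 popcount=3 -> skip
r=38=100110 popcount=3 -> skip
r=39=100111 popcount=4 -> skip
r=40=101000 popcount=2 -> KEEP
r=41=101001 popcount=3 -> skip
r=42=101010 popcount=3 -> skip
r=43=101011 popcount=4 -> skip
r=44=101100 popcount=3 -> skip
r=45=101101 popcount=4 -> skip
r=46=101110 popcount=4 -> skip
r=47=101111 popcount=5 -> skip
r=48=110000 popcount=2 -> KEEP
r=49=110001 popcount=3 -> skip
r=50=110010 popcount=3 -> skip
r=51=110011 popcount=4 -> skip
r=52=110100 popcount=3 -> skip
r=53=110101 popcount=4 -> skip
r=54=110110 popcount=4 -> skip
r=55=110111 popcount=5 -> skip
r=56=111000 popcount=3 -> skip
r=57=111001 popcount=4 -> skip
r=58=111010 popcount=4 -> skip
r=59=111011 popcount=5 -> skip
r=60=111100 popcount=4 -> skip
r=61=111101 popcount=5 -> skip
r=62=111110 popcount=5 -> skip
r=63=111111 popcount=6 -> skip
r=64=1000000 popcount=1 -> skip
r=65=1000001 popcount=2 -> KEEP
r=66=1000010 popcount=2 -> KEEP
r=67=1000011 popcount=3 -> skip
r=68=1000100 popcount=2 -> KEEP
r=69=1000101 popcount=3 -> skip
r=70=1000110 popcount=3 -> skip
r=71=1000111 popcount=4 -> skip
r=72=1001000 popcount=2 -> KEEP
r=73=1001001 popcount=3 -> skip
r=74=1001010 popcount=3 -> skip
r=75=1001011 popcount=4 -> skip
r=76=1001100 popcount=3 -> skip
r=77=1001101 popcount=4 -> skip
r=78=1001110 popcount=4 -> skip
r=79=1001111 popcount=5 -> skip
r=80=1010000 popcount=2 -> KEEP
r=81=1010001 popcount=3 -> skip
r=82=1010010 popcount=3 -> skip
r=83=1010011 popcount=4 -> skip
Kept rows: 33 34 36 40 48 65 66 68 72 80

Answer: 33 34 36 40 48 65 66 68 72 80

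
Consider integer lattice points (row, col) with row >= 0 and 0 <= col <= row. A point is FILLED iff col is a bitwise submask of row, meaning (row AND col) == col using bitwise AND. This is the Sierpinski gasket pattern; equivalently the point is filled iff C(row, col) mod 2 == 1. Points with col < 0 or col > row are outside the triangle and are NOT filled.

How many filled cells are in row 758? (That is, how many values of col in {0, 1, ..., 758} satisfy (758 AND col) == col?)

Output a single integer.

758 in binary = 1011110110
popcount(758) = number of 1-bits in 1011110110 = 7
A col c satisfies (758 AND c) == c iff every set bit of c is also set in 758; each of the 7 set bits of 758 can independently be on or off in c.
count = 2^7 = 128

Answer: 128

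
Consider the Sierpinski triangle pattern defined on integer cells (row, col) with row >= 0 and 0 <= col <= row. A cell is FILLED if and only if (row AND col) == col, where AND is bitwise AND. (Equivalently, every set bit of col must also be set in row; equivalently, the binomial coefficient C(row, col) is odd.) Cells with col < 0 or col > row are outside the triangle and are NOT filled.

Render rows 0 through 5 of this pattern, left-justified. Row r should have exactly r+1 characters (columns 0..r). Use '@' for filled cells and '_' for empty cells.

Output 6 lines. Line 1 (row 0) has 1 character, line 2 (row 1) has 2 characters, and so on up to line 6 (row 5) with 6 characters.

Answer: @
@@
@_@
@@@@
@___@
@@__@@

Derivation:
r0=0: @
r1=1: @@
r2=10: @_@
r3=11: @@@@
r4=100: @___@
r5=101: @@__@@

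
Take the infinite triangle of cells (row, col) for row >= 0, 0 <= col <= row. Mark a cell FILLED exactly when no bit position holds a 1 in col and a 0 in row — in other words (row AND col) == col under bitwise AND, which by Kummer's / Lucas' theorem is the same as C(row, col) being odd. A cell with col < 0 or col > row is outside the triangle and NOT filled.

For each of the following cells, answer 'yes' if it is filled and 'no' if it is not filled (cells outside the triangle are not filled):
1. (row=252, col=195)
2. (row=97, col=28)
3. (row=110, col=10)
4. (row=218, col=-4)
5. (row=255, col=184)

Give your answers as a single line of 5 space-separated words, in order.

Answer: no no yes no yes

Derivation:
(252,195): row=0b11111100, col=0b11000011, row AND col = 0b11000000 = 192; 192 != 195 -> empty
(97,28): row=0b1100001, col=0b11100, row AND col = 0b0 = 0; 0 != 28 -> empty
(110,10): row=0b1101110, col=0b1010, row AND col = 0b1010 = 10; 10 == 10 -> filled
(218,-4): col outside [0, 218] -> not filled
(255,184): row=0b11111111, col=0b10111000, row AND col = 0b10111000 = 184; 184 == 184 -> filled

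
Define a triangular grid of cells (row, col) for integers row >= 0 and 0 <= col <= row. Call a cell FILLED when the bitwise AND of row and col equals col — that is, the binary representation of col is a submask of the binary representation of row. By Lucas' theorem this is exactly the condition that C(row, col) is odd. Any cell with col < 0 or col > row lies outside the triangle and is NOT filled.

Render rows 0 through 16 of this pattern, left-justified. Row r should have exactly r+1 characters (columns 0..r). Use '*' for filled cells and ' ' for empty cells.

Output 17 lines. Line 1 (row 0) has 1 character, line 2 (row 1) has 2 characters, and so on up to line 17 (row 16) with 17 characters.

Answer: *
**
* *
****
*   *
**  **
* * * *
********
*       *
**      **
* *     * *
****    ****
*   *   *   *
**  **  **  **
* * * * * * * *
****************
*               *

Derivation:
r0=0: *
r1=1: **
r2=10: * *
r3=11: ****
r4=100: *   *
r5=101: **  **
r6=110: * * * *
r7=111: ********
r8=1000: *       *
r9=1001: **      **
r10=1010: * *     * *
r11=1011: ****    ****
r12=1100: *   *   *   *
r13=1101: **  **  **  **
r14=1110: * * * * * * * *
r15=1111: ****************
r16=10000: *               *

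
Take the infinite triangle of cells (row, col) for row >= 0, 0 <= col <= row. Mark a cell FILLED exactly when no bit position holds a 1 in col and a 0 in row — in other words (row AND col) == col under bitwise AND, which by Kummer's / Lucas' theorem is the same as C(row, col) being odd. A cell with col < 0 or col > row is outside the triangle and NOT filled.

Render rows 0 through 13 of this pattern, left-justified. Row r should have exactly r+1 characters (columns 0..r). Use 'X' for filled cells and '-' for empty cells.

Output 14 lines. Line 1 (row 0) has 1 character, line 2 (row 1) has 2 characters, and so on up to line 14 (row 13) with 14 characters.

Answer: X
XX
X-X
XXXX
X---X
XX--XX
X-X-X-X
XXXXXXXX
X-------X
XX------XX
X-X-----X-X
XXXX----XXXX
X---X---X---X
XX--XX--XX--XX

Derivation:
r0=0: X
r1=1: XX
r2=10: X-X
r3=11: XXXX
r4=100: X---X
r5=101: XX--XX
r6=110: X-X-X-X
r7=111: XXXXXXXX
r8=1000: X-------X
r9=1001: XX------XX
r10=1010: X-X-----X-X
r11=1011: XXXX----XXXX
r12=1100: X---X---X---X
r13=1101: XX--XX--XX--XX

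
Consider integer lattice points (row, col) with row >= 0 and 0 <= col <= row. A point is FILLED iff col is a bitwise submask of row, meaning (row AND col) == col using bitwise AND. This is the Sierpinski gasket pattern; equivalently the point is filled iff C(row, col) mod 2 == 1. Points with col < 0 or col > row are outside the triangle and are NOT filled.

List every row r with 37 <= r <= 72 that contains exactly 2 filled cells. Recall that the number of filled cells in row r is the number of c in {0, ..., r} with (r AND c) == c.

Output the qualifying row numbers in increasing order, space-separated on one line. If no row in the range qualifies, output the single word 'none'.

Answer: 64

Derivation:
Row r has 2^popcount(r) filled cells, so we need popcount(r) = log2(2) = 1.
Scan r = 37..72 and keep those with exactly 1 one-bits:
r=37=100101 popcount=3 -> skip
r=38=100110 popcount=3 -> skip
r=39=100111 popcount=4 -> skip
r=40=101000 popcount=2 -> skip
r=41=101001 popcount=3 -> skip
r=42=101010 popcount=3 -> skip
r=43=101011 popcount=4 -> skip
r=44=101100 popcount=3 -> skip
r=45=101101 popcount=4 -> skip
r=46=101110 popcount=4 -> skip
r=47=101111 popcount=5 -> skip
r=48=110000 popcount=2 -> skip
r=49=110001 popcount=3 -> skip
r=50=110010 popcount=3 -> skip
r=51=110011 popcount=4 -> skip
r=52=110100 popcount=3 -> skip
r=53=110101 popcount=4 -> skip
r=54=110110 popcount=4 -> skip
r=55=110111 popcount=5 -> skip
r=56=111000 popcount=3 -> skip
r=57=111001 popcount=4 -> skip
r=58=111010 popcount=4 -> skip
r=59=111011 popcount=5 -> skip
r=60=111100 popcount=4 -> skip
r=61=111101 popcount=5 -> skip
r=62=111110 popcount=5 -> skip
r=63=111111 popcount=6 -> skip
r=64=1000000 popcount=1 -> KEEP
r=65=1000001 popcount=2 -> skip
r=66=1000010 popcount=2 -> skip
r=67=1000011 popcount=3 -> skip
r=68=1000100 popcount=2 -> skip
r=69=1000101 popcount=3 -> skip
r=70=1000110 popcount=3 -> skip
r=71=1000111 popcount=4 -> skip
r=72=1001000 popcount=2 -> skip
Kept rows: 64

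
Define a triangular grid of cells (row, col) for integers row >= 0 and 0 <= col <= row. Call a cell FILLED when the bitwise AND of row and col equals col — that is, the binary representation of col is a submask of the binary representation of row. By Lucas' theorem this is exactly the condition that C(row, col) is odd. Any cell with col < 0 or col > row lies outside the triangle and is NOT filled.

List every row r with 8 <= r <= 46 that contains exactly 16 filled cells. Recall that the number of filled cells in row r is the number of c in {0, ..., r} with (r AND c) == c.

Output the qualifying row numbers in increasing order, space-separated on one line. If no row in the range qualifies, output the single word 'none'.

Row r has 2^popcount(r) filled cells, so we need popcount(r) = log2(16) = 4.
Scan r = 8..46 and keep those with exactly 4 one-bits:
r=8=1000 popcount=1 -> skip
r=9=1001 popcount=2 -> skip
r=10=1010 popcount=2 -> skip
r=11=1011 popcount=3 -> skip
r=12=1100 popcount=2 -> skip
r=13=1101 popcount=3 -> skip
r=14=1110 popcount=3 -> skip
r=15=1111 popcount=4 -> KEEP
r=16=10000 popcount=1 -> skip
r=17=10001 popcount=2 -> skip
r=18=10010 popcount=2 -> skip
r=19=10011 popcount=3 -> skip
r=20=10100 popcount=2 -> skip
r=21=10101 popcount=3 -> skip
r=22=10110 popcount=3 -> skip
r=23=10111 popcount=4 -> KEEP
r=24=11000 popcount=2 -> skip
r=25=11001 popcount=3 -> skip
r=26=11010 popcount=3 -> skip
r=27=11011 popcount=4 -> KEEP
r=28=11100 popcount=3 -> skip
r=29=11101 popcount=4 -> KEEP
r=30=11110 popcount=4 -> KEEP
r=31=11111 popcount=5 -> skip
r=32=100000 popcount=1 -> skip
r=33=100001 popcount=2 -> skip
r=34=100010 popcount=2 -> skip
r=35=100011 popcount=3 -> skip
r=36=100100 popcount=2 -> skip
r=37=100101 popcount=3 -> skip
r=38=100110 popcount=3 -> skip
r=39=100111 popcount=4 -> KEEP
r=40=101000 popcount=2 -> skip
r=41=101001 popcount=3 -> skip
r=42=101010 popcount=3 -> skip
r=43=101011 popcount=4 -> KEEP
r=44=101100 popcount=3 -> skip
r=45=101101 popcount=4 -> KEEP
r=46=101110 popcount=4 -> KEEP
Kept rows: 15 23 27 29 30 39 43 45 46

Answer: 15 23 27 29 30 39 43 45 46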